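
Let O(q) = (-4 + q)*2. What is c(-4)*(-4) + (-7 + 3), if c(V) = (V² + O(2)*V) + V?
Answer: -116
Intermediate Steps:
O(q) = -8 + 2*q
c(V) = V² - 3*V (c(V) = (V² + (-8 + 2*2)*V) + V = (V² + (-8 + 4)*V) + V = (V² - 4*V) + V = V² - 3*V)
c(-4)*(-4) + (-7 + 3) = -4*(-3 - 4)*(-4) + (-7 + 3) = -4*(-7)*(-4) - 4 = 28*(-4) - 4 = -112 - 4 = -116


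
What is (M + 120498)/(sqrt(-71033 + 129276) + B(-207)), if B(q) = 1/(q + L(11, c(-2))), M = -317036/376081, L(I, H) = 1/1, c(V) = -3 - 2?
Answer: 9335238408212/929521779667707 + 1923059112091672*sqrt(58243)/929521779667707 ≈ 499.30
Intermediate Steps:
c(V) = -5
L(I, H) = 1
M = -317036/376081 (M = -317036*1/376081 = -317036/376081 ≈ -0.84300)
B(q) = 1/(1 + q) (B(q) = 1/(q + 1) = 1/(1 + q))
(M + 120498)/(sqrt(-71033 + 129276) + B(-207)) = (-317036/376081 + 120498)/(sqrt(-71033 + 129276) + 1/(1 - 207)) = 45316691302/(376081*(sqrt(58243) + 1/(-206))) = 45316691302/(376081*(sqrt(58243) - 1/206)) = 45316691302/(376081*(-1/206 + sqrt(58243)))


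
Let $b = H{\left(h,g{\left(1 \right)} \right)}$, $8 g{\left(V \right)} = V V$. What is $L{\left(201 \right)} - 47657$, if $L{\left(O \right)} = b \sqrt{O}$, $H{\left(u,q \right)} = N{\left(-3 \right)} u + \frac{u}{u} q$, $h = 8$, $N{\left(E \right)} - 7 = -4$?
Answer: $-47657 + \frac{193 \sqrt{201}}{8} \approx -47315.0$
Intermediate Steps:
$N{\left(E \right)} = 3$ ($N{\left(E \right)} = 7 - 4 = 3$)
$g{\left(V \right)} = \frac{V^{2}}{8}$ ($g{\left(V \right)} = \frac{V V}{8} = \frac{V^{2}}{8}$)
$H{\left(u,q \right)} = q + 3 u$ ($H{\left(u,q \right)} = 3 u + \frac{u}{u} q = 3 u + 1 q = 3 u + q = q + 3 u$)
$b = \frac{193}{8}$ ($b = \frac{1^{2}}{8} + 3 \cdot 8 = \frac{1}{8} \cdot 1 + 24 = \frac{1}{8} + 24 = \frac{193}{8} \approx 24.125$)
$L{\left(O \right)} = \frac{193 \sqrt{O}}{8}$
$L{\left(201 \right)} - 47657 = \frac{193 \sqrt{201}}{8} - 47657 = -47657 + \frac{193 \sqrt{201}}{8}$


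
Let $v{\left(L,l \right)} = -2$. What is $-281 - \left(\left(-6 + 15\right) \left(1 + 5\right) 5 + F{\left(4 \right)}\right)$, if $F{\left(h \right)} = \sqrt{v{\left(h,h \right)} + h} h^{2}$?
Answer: $-551 - 16 \sqrt{2} \approx -573.63$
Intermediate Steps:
$F{\left(h \right)} = h^{2} \sqrt{-2 + h}$ ($F{\left(h \right)} = \sqrt{-2 + h} h^{2} = h^{2} \sqrt{-2 + h}$)
$-281 - \left(\left(-6 + 15\right) \left(1 + 5\right) 5 + F{\left(4 \right)}\right) = -281 - \left(\left(-6 + 15\right) \left(1 + 5\right) 5 + 4^{2} \sqrt{-2 + 4}\right) = -281 - \left(9 \cdot 6 \cdot 5 + 16 \sqrt{2}\right) = -281 - \left(9 \cdot 30 + 16 \sqrt{2}\right) = -281 - \left(270 + 16 \sqrt{2}\right) = -551 - 16 \sqrt{2}$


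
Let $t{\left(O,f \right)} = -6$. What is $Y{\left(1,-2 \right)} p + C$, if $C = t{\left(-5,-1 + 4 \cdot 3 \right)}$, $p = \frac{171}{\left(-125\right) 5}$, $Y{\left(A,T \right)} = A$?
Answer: $- \frac{3921}{625} \approx -6.2736$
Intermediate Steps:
$p = - \frac{171}{625}$ ($p = \frac{171}{-625} = 171 \left(- \frac{1}{625}\right) = - \frac{171}{625} \approx -0.2736$)
$C = -6$
$Y{\left(1,-2 \right)} p + C = 1 \left(- \frac{171}{625}\right) - 6 = - \frac{171}{625} - 6 = - \frac{3921}{625}$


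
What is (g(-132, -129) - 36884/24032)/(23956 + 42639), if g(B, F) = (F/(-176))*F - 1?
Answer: -675391/463276880 ≈ -0.0014579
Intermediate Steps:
g(B, F) = -1 - F²/176 (g(B, F) = (F*(-1/176))*F - 1 = (-F/176)*F - 1 = -F²/176 - 1 = -1 - F²/176)
(g(-132, -129) - 36884/24032)/(23956 + 42639) = ((-1 - 1/176*(-129)²) - 36884/24032)/(23956 + 42639) = ((-1 - 1/176*16641) - 36884*1/24032)/66595 = ((-1 - 16641/176) - 9221/6008)*(1/66595) = (-16817/176 - 9221/6008)*(1/66595) = -12832429/132176*1/66595 = -675391/463276880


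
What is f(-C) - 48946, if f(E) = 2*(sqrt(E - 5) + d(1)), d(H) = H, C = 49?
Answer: -48944 + 6*I*sqrt(6) ≈ -48944.0 + 14.697*I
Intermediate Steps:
f(E) = 2 + 2*sqrt(-5 + E) (f(E) = 2*(sqrt(E - 5) + 1) = 2*(sqrt(-5 + E) + 1) = 2*(1 + sqrt(-5 + E)) = 2 + 2*sqrt(-5 + E))
f(-C) - 48946 = (2 + 2*sqrt(-5 - 1*49)) - 48946 = (2 + 2*sqrt(-5 - 49)) - 48946 = (2 + 2*sqrt(-54)) - 48946 = (2 + 2*(3*I*sqrt(6))) - 48946 = (2 + 6*I*sqrt(6)) - 48946 = -48944 + 6*I*sqrt(6)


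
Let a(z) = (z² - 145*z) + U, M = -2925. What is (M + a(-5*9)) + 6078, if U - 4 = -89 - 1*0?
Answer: 11618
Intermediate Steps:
U = -85 (U = 4 + (-89 - 1*0) = 4 + (-89 + 0) = 4 - 89 = -85)
a(z) = -85 + z² - 145*z (a(z) = (z² - 145*z) - 85 = -85 + z² - 145*z)
(M + a(-5*9)) + 6078 = (-2925 + (-85 + (-5*9)² - (-725)*9)) + 6078 = (-2925 + (-85 + (-45)² - 145*(-45))) + 6078 = (-2925 + (-85 + 2025 + 6525)) + 6078 = (-2925 + 8465) + 6078 = 5540 + 6078 = 11618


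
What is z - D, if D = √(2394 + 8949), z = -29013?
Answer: -29013 - √11343 ≈ -29120.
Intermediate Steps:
D = √11343 ≈ 106.50
z - D = -29013 - √11343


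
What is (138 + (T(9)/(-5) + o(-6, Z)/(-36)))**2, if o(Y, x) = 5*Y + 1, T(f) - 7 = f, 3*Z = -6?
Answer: 595799281/32400 ≈ 18389.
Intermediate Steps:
Z = -2 (Z = (1/3)*(-6) = -2)
T(f) = 7 + f
o(Y, x) = 1 + 5*Y
(138 + (T(9)/(-5) + o(-6, Z)/(-36)))**2 = (138 + ((7 + 9)/(-5) + (1 + 5*(-6))/(-36)))**2 = (138 + (16*(-1/5) + (1 - 30)*(-1/36)))**2 = (138 + (-16/5 - 29*(-1/36)))**2 = (138 + (-16/5 + 29/36))**2 = (138 - 431/180)**2 = (24409/180)**2 = 595799281/32400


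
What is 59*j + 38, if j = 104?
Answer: 6174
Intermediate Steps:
59*j + 38 = 59*104 + 38 = 6136 + 38 = 6174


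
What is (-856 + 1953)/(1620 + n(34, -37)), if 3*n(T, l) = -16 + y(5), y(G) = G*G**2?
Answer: 3291/4969 ≈ 0.66231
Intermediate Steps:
y(G) = G**3
n(T, l) = 109/3 (n(T, l) = (-16 + 5**3)/3 = (-16 + 125)/3 = (1/3)*109 = 109/3)
(-856 + 1953)/(1620 + n(34, -37)) = (-856 + 1953)/(1620 + 109/3) = 1097/(4969/3) = 1097*(3/4969) = 3291/4969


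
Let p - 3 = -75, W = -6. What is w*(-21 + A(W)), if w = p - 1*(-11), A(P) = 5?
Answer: 976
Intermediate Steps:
p = -72 (p = 3 - 75 = -72)
w = -61 (w = -72 - 1*(-11) = -72 + 11 = -61)
w*(-21 + A(W)) = -61*(-21 + 5) = -61*(-16) = 976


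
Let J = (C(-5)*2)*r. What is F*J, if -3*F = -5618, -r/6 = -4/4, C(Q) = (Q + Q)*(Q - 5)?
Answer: 2247200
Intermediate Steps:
C(Q) = 2*Q*(-5 + Q) (C(Q) = (2*Q)*(-5 + Q) = 2*Q*(-5 + Q))
r = 6 (r = -(-24)/4 = -6*(-1) = 6)
J = 1200 (J = ((2*(-5)*(-5 - 5))*2)*6 = ((2*(-5)*(-10))*2)*6 = (100*2)*6 = 200*6 = 1200)
F = 5618/3 (F = -⅓*(-5618) = 5618/3 ≈ 1872.7)
F*J = (5618/3)*1200 = 2247200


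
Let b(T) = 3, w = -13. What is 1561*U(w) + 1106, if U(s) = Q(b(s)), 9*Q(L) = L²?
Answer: 2667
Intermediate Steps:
Q(L) = L²/9
U(s) = 1 (U(s) = (⅑)*3² = (⅑)*9 = 1)
1561*U(w) + 1106 = 1561*1 + 1106 = 1561 + 1106 = 2667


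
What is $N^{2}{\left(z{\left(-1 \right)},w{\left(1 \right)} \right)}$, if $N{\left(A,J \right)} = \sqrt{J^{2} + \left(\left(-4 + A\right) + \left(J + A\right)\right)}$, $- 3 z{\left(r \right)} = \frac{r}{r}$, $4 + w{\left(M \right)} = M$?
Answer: $\frac{4}{3} \approx 1.3333$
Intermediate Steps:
$w{\left(M \right)} = -4 + M$
$z{\left(r \right)} = - \frac{1}{3}$ ($z{\left(r \right)} = - \frac{r \frac{1}{r}}{3} = \left(- \frac{1}{3}\right) 1 = - \frac{1}{3}$)
$N{\left(A,J \right)} = \sqrt{-4 + J + J^{2} + 2 A}$ ($N{\left(A,J \right)} = \sqrt{J^{2} + \left(\left(-4 + A\right) + \left(A + J\right)\right)} = \sqrt{J^{2} + \left(-4 + J + 2 A\right)} = \sqrt{-4 + J + J^{2} + 2 A}$)
$N^{2}{\left(z{\left(-1 \right)},w{\left(1 \right)} \right)} = \left(\sqrt{-4 + \left(-4 + 1\right) + \left(-4 + 1\right)^{2} + 2 \left(- \frac{1}{3}\right)}\right)^{2} = \left(\sqrt{-4 - 3 + \left(-3\right)^{2} - \frac{2}{3}}\right)^{2} = \left(\sqrt{-4 - 3 + 9 - \frac{2}{3}}\right)^{2} = \left(\sqrt{\frac{4}{3}}\right)^{2} = \left(\frac{2 \sqrt{3}}{3}\right)^{2} = \frac{4}{3}$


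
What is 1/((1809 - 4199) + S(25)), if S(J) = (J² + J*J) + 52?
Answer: -1/1088 ≈ -0.00091912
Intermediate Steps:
S(J) = 52 + 2*J² (S(J) = (J² + J²) + 52 = 2*J² + 52 = 52 + 2*J²)
1/((1809 - 4199) + S(25)) = 1/((1809 - 4199) + (52 + 2*25²)) = 1/(-2390 + (52 + 2*625)) = 1/(-2390 + (52 + 1250)) = 1/(-2390 + 1302) = 1/(-1088) = -1/1088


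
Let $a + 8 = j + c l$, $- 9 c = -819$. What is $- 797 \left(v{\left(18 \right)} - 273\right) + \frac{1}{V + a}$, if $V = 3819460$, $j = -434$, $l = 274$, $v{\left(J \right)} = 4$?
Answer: $\frac{824116401137}{3843952} \approx 2.1439 \cdot 10^{5}$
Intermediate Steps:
$c = 91$ ($c = \left(- \frac{1}{9}\right) \left(-819\right) = 91$)
$a = 24492$ ($a = -8 + \left(-434 + 91 \cdot 274\right) = -8 + \left(-434 + 24934\right) = -8 + 24500 = 24492$)
$- 797 \left(v{\left(18 \right)} - 273\right) + \frac{1}{V + a} = - 797 \left(4 - 273\right) + \frac{1}{3819460 + 24492} = \left(-797\right) \left(-269\right) + \frac{1}{3843952} = 214393 + \frac{1}{3843952} = \frac{824116401137}{3843952}$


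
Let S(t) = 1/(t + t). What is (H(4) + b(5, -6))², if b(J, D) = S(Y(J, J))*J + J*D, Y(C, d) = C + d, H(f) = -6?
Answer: 20449/16 ≈ 1278.1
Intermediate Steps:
S(t) = 1/(2*t)
b(J, D) = ¼ + D*J (b(J, D) = (1/(2*(J + J)))*J + J*D = (1/(2*((2*J))))*J + D*J = ((1/(2*J))/2)*J + D*J = (1/(4*J))*J + D*J = ¼ + D*J)
(H(4) + b(5, -6))² = (-6 + (¼ - 6*5))² = (-6 + (¼ - 30))² = (-6 - 119/4)² = (-143/4)² = 20449/16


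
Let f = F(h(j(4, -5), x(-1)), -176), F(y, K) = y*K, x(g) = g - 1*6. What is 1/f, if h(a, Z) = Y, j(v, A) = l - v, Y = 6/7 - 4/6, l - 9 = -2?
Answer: -21/704 ≈ -0.029830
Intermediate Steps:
l = 7 (l = 9 - 2 = 7)
x(g) = -6 + g (x(g) = g - 6 = -6 + g)
Y = 4/21 (Y = 6*(⅐) - 4*⅙ = 6/7 - ⅔ = 4/21 ≈ 0.19048)
j(v, A) = 7 - v
h(a, Z) = 4/21
F(y, K) = K*y
f = -704/21 (f = -176*4/21 = -704/21 ≈ -33.524)
1/f = 1/(-704/21) = -21/704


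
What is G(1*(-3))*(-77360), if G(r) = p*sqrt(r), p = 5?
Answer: -386800*I*sqrt(3) ≈ -6.6996e+5*I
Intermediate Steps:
G(r) = 5*sqrt(r)
G(1*(-3))*(-77360) = (5*sqrt(1*(-3)))*(-77360) = (5*sqrt(-3))*(-77360) = (5*(I*sqrt(3)))*(-77360) = (5*I*sqrt(3))*(-77360) = -386800*I*sqrt(3)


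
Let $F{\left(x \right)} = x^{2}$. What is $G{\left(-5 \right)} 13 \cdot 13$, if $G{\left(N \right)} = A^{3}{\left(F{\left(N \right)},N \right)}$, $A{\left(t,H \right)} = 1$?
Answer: $169$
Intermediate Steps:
$G{\left(N \right)} = 1$ ($G{\left(N \right)} = 1^{3} = 1$)
$G{\left(-5 \right)} 13 \cdot 13 = 1 \cdot 13 \cdot 13 = 13 \cdot 13 = 169$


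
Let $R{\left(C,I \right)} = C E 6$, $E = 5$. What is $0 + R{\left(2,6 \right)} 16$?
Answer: $960$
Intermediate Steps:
$R{\left(C,I \right)} = 30 C$ ($R{\left(C,I \right)} = C 5 \cdot 6 = 5 C 6 = 30 C$)
$0 + R{\left(2,6 \right)} 16 = 0 + 30 \cdot 2 \cdot 16 = 0 + 60 \cdot 16 = 0 + 960 = 960$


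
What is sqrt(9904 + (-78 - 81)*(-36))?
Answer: 2*sqrt(3907) ≈ 125.01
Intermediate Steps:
sqrt(9904 + (-78 - 81)*(-36)) = sqrt(9904 - 159*(-36)) = sqrt(9904 + 5724) = sqrt(15628) = 2*sqrt(3907)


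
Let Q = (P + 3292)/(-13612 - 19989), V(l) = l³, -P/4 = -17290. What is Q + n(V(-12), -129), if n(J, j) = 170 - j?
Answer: 9974247/33601 ≈ 296.84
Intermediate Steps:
P = 69160 (P = -4*(-17290) = 69160)
Q = -72452/33601 (Q = (69160 + 3292)/(-13612 - 19989) = 72452/(-33601) = 72452*(-1/33601) = -72452/33601 ≈ -2.1562)
Q + n(V(-12), -129) = -72452/33601 + (170 - 1*(-129)) = -72452/33601 + (170 + 129) = -72452/33601 + 299 = 9974247/33601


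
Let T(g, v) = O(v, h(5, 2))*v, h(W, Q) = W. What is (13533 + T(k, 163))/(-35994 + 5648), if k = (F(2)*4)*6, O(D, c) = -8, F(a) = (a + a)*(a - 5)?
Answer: -12229/30346 ≈ -0.40299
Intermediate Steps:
F(a) = 2*a*(-5 + a) (F(a) = (2*a)*(-5 + a) = 2*a*(-5 + a))
k = -288 (k = ((2*2*(-5 + 2))*4)*6 = ((2*2*(-3))*4)*6 = -12*4*6 = -48*6 = -288)
T(g, v) = -8*v
(13533 + T(k, 163))/(-35994 + 5648) = (13533 - 8*163)/(-35994 + 5648) = (13533 - 1304)/(-30346) = 12229*(-1/30346) = -12229/30346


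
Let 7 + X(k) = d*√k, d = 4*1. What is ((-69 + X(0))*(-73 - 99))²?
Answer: 170877184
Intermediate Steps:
d = 4
X(k) = -7 + 4*√k
((-69 + X(0))*(-73 - 99))² = ((-69 + (-7 + 4*√0))*(-73 - 99))² = ((-69 + (-7 + 4*0))*(-172))² = ((-69 + (-7 + 0))*(-172))² = ((-69 - 7)*(-172))² = (-76*(-172))² = 13072² = 170877184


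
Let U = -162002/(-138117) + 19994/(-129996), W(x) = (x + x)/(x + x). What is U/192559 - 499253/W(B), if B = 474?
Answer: -287680470608636120245/576221816617398 ≈ -4.9925e+5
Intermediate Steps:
W(x) = 1 (W(x) = (2*x)/((2*x)) = (2*x)*(1/(2*x)) = 1)
U = 3049683449/2992442922 (U = -162002*(-1/138117) + 19994*(-1/129996) = 162002/138117 - 9997/64998 = 3049683449/2992442922 ≈ 1.0191)
U/192559 - 499253/W(B) = (3049683449/2992442922)/192559 - 499253/1 = (3049683449/2992442922)*(1/192559) - 499253*1 = 3049683449/576221816617398 - 499253 = -287680470608636120245/576221816617398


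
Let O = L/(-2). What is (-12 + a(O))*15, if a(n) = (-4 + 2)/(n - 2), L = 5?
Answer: -520/3 ≈ -173.33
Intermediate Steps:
O = -5/2 (O = 5/(-2) = 5*(-1/2) = -5/2 ≈ -2.5000)
a(n) = -2/(-2 + n)
(-12 + a(O))*15 = (-12 - 2/(-2 - 5/2))*15 = (-12 - 2/(-9/2))*15 = (-12 - 2*(-2/9))*15 = (-12 + 4/9)*15 = -104/9*15 = -520/3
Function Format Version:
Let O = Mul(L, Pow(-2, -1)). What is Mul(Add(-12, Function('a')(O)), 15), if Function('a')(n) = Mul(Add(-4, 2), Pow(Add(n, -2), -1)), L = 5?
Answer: Rational(-520, 3) ≈ -173.33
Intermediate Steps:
O = Rational(-5, 2) (O = Mul(5, Pow(-2, -1)) = Mul(5, Rational(-1, 2)) = Rational(-5, 2) ≈ -2.5000)
Function('a')(n) = Mul(-2, Pow(Add(-2, n), -1))
Mul(Add(-12, Function('a')(O)), 15) = Mul(Add(-12, Mul(-2, Pow(Add(-2, Rational(-5, 2)), -1))), 15) = Mul(Add(-12, Mul(-2, Pow(Rational(-9, 2), -1))), 15) = Mul(Add(-12, Mul(-2, Rational(-2, 9))), 15) = Mul(Add(-12, Rational(4, 9)), 15) = Mul(Rational(-104, 9), 15) = Rational(-520, 3)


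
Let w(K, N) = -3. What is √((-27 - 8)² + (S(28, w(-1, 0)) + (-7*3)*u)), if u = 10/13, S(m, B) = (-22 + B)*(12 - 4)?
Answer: √170495/13 ≈ 31.762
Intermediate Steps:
S(m, B) = -176 + 8*B (S(m, B) = (-22 + B)*8 = -176 + 8*B)
u = 10/13 (u = 10*(1/13) = 10/13 ≈ 0.76923)
√((-27 - 8)² + (S(28, w(-1, 0)) + (-7*3)*u)) = √((-27 - 8)² + ((-176 + 8*(-3)) - 7*3*(10/13))) = √((-35)² + ((-176 - 24) - 21*10/13)) = √(1225 + (-200 - 210/13)) = √(1225 - 2810/13) = √(13115/13) = √170495/13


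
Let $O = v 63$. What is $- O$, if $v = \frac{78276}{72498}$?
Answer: $- \frac{821898}{12083} \approx -68.021$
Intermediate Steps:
$v = \frac{13046}{12083}$ ($v = 78276 \cdot \frac{1}{72498} = \frac{13046}{12083} \approx 1.0797$)
$O = \frac{821898}{12083}$ ($O = \frac{13046}{12083} \cdot 63 = \frac{821898}{12083} \approx 68.021$)
$- O = \left(-1\right) \frac{821898}{12083} = - \frac{821898}{12083}$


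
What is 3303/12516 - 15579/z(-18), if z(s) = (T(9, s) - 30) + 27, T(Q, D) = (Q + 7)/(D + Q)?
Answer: 585007635/179396 ≈ 3261.0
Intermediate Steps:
T(Q, D) = (7 + Q)/(D + Q)
z(s) = -3 + 16/(9 + s) (z(s) = ((7 + 9)/(s + 9) - 30) + 27 = (16/(9 + s) - 30) + 27 = (-30 + 16/(9 + s)) + 27 = -3 + 16/(9 + s))
3303/12516 - 15579/z(-18) = 3303/12516 - 15579*(9 - 18)/(-11 - 3*(-18)) = 3303*(1/12516) - 15579*(-9/(-11 + 54)) = 1101/4172 - 15579/((-⅑*43)) = 1101/4172 - 15579/(-43/9) = 1101/4172 - 15579*(-9/43) = 1101/4172 + 140211/43 = 585007635/179396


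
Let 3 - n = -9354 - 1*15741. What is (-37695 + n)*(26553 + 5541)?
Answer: -404288118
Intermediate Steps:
n = 25098 (n = 3 - (-9354 - 1*15741) = 3 - (-9354 - 15741) = 3 - 1*(-25095) = 3 + 25095 = 25098)
(-37695 + n)*(26553 + 5541) = (-37695 + 25098)*(26553 + 5541) = -12597*32094 = -404288118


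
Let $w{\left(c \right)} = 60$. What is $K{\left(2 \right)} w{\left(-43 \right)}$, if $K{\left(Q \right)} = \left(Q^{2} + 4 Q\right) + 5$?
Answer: $1020$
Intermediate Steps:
$K{\left(Q \right)} = 5 + Q^{2} + 4 Q$
$K{\left(2 \right)} w{\left(-43 \right)} = \left(5 + 2^{2} + 4 \cdot 2\right) 60 = \left(5 + 4 + 8\right) 60 = 17 \cdot 60 = 1020$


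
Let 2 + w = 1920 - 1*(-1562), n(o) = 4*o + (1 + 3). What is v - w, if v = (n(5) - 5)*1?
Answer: -3461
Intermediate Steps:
n(o) = 4 + 4*o (n(o) = 4*o + 4 = 4 + 4*o)
w = 3480 (w = -2 + (1920 - 1*(-1562)) = -2 + (1920 + 1562) = -2 + 3482 = 3480)
v = 19 (v = ((4 + 4*5) - 5)*1 = ((4 + 20) - 5)*1 = (24 - 5)*1 = 19*1 = 19)
v - w = 19 - 1*3480 = 19 - 3480 = -3461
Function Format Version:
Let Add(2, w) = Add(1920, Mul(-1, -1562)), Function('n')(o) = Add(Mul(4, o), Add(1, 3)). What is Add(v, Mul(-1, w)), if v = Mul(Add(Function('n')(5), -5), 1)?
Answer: -3461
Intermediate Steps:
Function('n')(o) = Add(4, Mul(4, o)) (Function('n')(o) = Add(Mul(4, o), 4) = Add(4, Mul(4, o)))
w = 3480 (w = Add(-2, Add(1920, Mul(-1, -1562))) = Add(-2, Add(1920, 1562)) = Add(-2, 3482) = 3480)
v = 19 (v = Mul(Add(Add(4, Mul(4, 5)), -5), 1) = Mul(Add(Add(4, 20), -5), 1) = Mul(Add(24, -5), 1) = Mul(19, 1) = 19)
Add(v, Mul(-1, w)) = Add(19, Mul(-1, 3480)) = Add(19, -3480) = -3461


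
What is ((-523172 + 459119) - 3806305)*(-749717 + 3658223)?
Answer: -11256959465148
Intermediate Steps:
((-523172 + 459119) - 3806305)*(-749717 + 3658223) = (-64053 - 3806305)*2908506 = -3870358*2908506 = -11256959465148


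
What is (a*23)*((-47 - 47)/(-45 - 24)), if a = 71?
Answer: 6674/3 ≈ 2224.7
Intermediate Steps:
(a*23)*((-47 - 47)/(-45 - 24)) = (71*23)*((-47 - 47)/(-45 - 24)) = 1633*(-94/(-69)) = 1633*(-94*(-1/69)) = 1633*(94/69) = 6674/3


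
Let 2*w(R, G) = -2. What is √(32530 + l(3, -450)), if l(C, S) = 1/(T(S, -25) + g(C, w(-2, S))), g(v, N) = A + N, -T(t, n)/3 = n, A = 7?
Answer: √2634931/9 ≈ 180.36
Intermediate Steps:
w(R, G) = -1 (w(R, G) = (½)*(-2) = -1)
T(t, n) = -3*n
g(v, N) = 7 + N
l(C, S) = 1/81 (l(C, S) = 1/(-3*(-25) + (7 - 1)) = 1/(75 + 6) = 1/81)
√(32530 + l(3, -450)) = √(32530 + 1/81) = √(2634931/81) = √2634931/9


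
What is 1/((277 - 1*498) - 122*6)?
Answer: -1/953 ≈ -0.0010493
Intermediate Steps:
1/((277 - 1*498) - 122*6) = 1/((277 - 498) - 732) = 1/(-221 - 732) = 1/(-953) = -1/953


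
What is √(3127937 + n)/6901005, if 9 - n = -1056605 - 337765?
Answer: 2*√1130579/6901005 ≈ 0.00030815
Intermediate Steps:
n = 1394379 (n = 9 - (-1056605 - 337765) = 9 - 1*(-1394370) = 9 + 1394370 = 1394379)
√(3127937 + n)/6901005 = √(3127937 + 1394379)/6901005 = √4522316*(1/6901005) = (2*√1130579)*(1/6901005) = 2*√1130579/6901005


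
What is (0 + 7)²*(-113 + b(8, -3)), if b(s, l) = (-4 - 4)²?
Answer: -2401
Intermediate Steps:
b(s, l) = 64 (b(s, l) = (-8)² = 64)
(0 + 7)²*(-113 + b(8, -3)) = (0 + 7)²*(-113 + 64) = 7²*(-49) = 49*(-49) = -2401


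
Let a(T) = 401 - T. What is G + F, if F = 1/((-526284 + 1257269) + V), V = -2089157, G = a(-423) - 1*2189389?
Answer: -2972447703181/1358172 ≈ -2.1886e+6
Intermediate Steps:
G = -2188565 (G = (401 - 1*(-423)) - 1*2189389 = (401 + 423) - 2189389 = 824 - 2189389 = -2188565)
F = -1/1358172 (F = 1/((-526284 + 1257269) - 2089157) = 1/(730985 - 2089157) = 1/(-1358172) = -1/1358172 ≈ -7.3628e-7)
G + F = -2188565 - 1/1358172 = -2972447703181/1358172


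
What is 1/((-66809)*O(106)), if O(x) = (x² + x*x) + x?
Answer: -1/1508413602 ≈ -6.6295e-10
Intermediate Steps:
O(x) = x + 2*x² (O(x) = (x² + x²) + x = 2*x² + x = x + 2*x²)
1/((-66809)*O(106)) = 1/((-66809)*((106*(1 + 2*106)))) = -1/(106*(1 + 212))/66809 = -1/(66809*(106*213)) = -1/66809/22578 = -1/66809*1/22578 = -1/1508413602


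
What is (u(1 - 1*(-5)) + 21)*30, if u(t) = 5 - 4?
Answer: 660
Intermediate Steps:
u(t) = 1
(u(1 - 1*(-5)) + 21)*30 = (1 + 21)*30 = 22*30 = 660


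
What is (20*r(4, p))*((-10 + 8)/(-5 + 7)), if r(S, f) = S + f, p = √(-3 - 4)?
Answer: -80 - 20*I*√7 ≈ -80.0 - 52.915*I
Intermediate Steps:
p = I*√7 (p = √(-7) = I*√7 ≈ 2.6458*I)
(20*r(4, p))*((-10 + 8)/(-5 + 7)) = (20*(4 + I*√7))*((-10 + 8)/(-5 + 7)) = (80 + 20*I*√7)*(-2/2) = (80 + 20*I*√7)*(-2*½) = (80 + 20*I*√7)*(-1) = -80 - 20*I*√7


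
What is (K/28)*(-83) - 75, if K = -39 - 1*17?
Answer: 91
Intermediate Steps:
K = -56 (K = -39 - 17 = -56)
(K/28)*(-83) - 75 = -56/28*(-83) - 75 = -56*1/28*(-83) - 75 = -2*(-83) - 75 = 166 - 75 = 91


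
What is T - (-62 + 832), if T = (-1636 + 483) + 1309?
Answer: -614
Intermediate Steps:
T = 156 (T = -1153 + 1309 = 156)
T - (-62 + 832) = 156 - (-62 + 832) = 156 - 1*770 = 156 - 770 = -614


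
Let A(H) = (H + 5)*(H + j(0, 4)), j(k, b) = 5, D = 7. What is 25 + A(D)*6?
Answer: 889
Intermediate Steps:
A(H) = (5 + H)² (A(H) = (H + 5)*(H + 5) = (5 + H)*(5 + H) = (5 + H)²)
25 + A(D)*6 = 25 + (25 + 7² + 10*7)*6 = 25 + (25 + 49 + 70)*6 = 25 + 144*6 = 25 + 864 = 889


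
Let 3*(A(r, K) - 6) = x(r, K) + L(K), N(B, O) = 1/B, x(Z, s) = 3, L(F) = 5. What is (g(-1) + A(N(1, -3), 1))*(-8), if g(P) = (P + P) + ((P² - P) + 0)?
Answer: -208/3 ≈ -69.333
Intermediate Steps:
g(P) = P + P² (g(P) = 2*P + (P² - P) = P + P²)
A(r, K) = 26/3 (A(r, K) = 6 + (3 + 5)/3 = 6 + (⅓)*8 = 6 + 8/3 = 26/3)
(g(-1) + A(N(1, -3), 1))*(-8) = (-(1 - 1) + 26/3)*(-8) = (-1*0 + 26/3)*(-8) = (0 + 26/3)*(-8) = (26/3)*(-8) = -208/3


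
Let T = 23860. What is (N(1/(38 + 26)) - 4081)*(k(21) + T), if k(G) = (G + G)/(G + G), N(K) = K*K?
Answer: -398855107275/4096 ≈ -9.7377e+7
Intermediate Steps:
N(K) = K²
k(G) = 1 (k(G) = (2*G)/((2*G)) = (2*G)*(1/(2*G)) = 1)
(N(1/(38 + 26)) - 4081)*(k(21) + T) = ((1/(38 + 26))² - 4081)*(1 + 23860) = ((1/64)² - 4081)*23861 = (1/4096 - 4081)*23861 = -16715775/4096*23861 = -398855107275/4096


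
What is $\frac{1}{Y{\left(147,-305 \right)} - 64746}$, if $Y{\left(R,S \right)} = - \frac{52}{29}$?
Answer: $- \frac{29}{1877686} \approx -1.5445 \cdot 10^{-5}$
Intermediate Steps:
$Y{\left(R,S \right)} = - \frac{52}{29}$ ($Y{\left(R,S \right)} = \left(-52\right) \frac{1}{29} = - \frac{52}{29}$)
$\frac{1}{Y{\left(147,-305 \right)} - 64746} = \frac{1}{- \frac{52}{29} - 64746} = \frac{1}{- \frac{1877686}{29}} = - \frac{29}{1877686}$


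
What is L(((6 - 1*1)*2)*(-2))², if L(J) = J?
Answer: 400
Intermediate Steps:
L(((6 - 1*1)*2)*(-2))² = (((6 - 1*1)*2)*(-2))² = (((6 - 1)*2)*(-2))² = ((5*2)*(-2))² = (10*(-2))² = (-20)² = 400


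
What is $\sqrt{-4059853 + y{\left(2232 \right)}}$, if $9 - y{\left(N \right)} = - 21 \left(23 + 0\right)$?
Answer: $i \sqrt{4059361} \approx 2014.8 i$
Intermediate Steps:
$y{\left(N \right)} = 492$ ($y{\left(N \right)} = 9 - - 21 \left(23 + 0\right) = 9 - \left(-21\right) 23 = 9 - -483 = 9 + 483 = 492$)
$\sqrt{-4059853 + y{\left(2232 \right)}} = \sqrt{-4059853 + 492} = \sqrt{-4059361} = i \sqrt{4059361}$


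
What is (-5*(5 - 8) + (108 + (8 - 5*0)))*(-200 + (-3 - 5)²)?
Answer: -17816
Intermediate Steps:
(-5*(5 - 8) + (108 + (8 - 5*0)))*(-200 + (-3 - 5)²) = (-5*(-3) + (108 + (8 + 0)))*(-200 + (-8)²) = (15 + (108 + 8))*(-200 + 64) = (15 + 116)*(-136) = 131*(-136) = -17816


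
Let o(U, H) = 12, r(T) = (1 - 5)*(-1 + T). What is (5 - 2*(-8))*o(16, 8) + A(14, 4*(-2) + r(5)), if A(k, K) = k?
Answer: 266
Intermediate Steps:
r(T) = 4 - 4*T (r(T) = -4*(-1 + T) = 4 - 4*T)
(5 - 2*(-8))*o(16, 8) + A(14, 4*(-2) + r(5)) = (5 - 2*(-8))*12 + 14 = (5 + 16)*12 + 14 = 21*12 + 14 = 252 + 14 = 266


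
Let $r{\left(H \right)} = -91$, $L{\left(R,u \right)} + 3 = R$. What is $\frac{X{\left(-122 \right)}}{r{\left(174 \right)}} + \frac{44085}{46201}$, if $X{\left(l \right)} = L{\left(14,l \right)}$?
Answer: $\frac{3503524}{4204291} \approx 0.83332$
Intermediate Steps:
$L{\left(R,u \right)} = -3 + R$
$X{\left(l \right)} = 11$ ($X{\left(l \right)} = -3 + 14 = 11$)
$\frac{X{\left(-122 \right)}}{r{\left(174 \right)}} + \frac{44085}{46201} = \frac{11}{-91} + \frac{44085}{46201} = 11 \left(- \frac{1}{91}\right) + 44085 \cdot \frac{1}{46201} = - \frac{11}{91} + \frac{44085}{46201} = \frac{3503524}{4204291}$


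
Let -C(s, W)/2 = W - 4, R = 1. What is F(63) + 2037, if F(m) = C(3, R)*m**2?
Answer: 25851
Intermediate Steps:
C(s, W) = 8 - 2*W (C(s, W) = -2*(W - 4) = -2*(-4 + W) = 8 - 2*W)
F(m) = 6*m**2 (F(m) = (8 - 2*1)*m**2 = (8 - 2)*m**2 = 6*m**2)
F(63) + 2037 = 6*63**2 + 2037 = 6*3969 + 2037 = 23814 + 2037 = 25851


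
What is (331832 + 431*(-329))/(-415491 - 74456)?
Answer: -190033/489947 ≈ -0.38786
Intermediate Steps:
(331832 + 431*(-329))/(-415491 - 74456) = (331832 - 141799)/(-489947) = 190033*(-1/489947) = -190033/489947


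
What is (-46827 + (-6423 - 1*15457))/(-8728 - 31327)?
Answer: 68707/40055 ≈ 1.7153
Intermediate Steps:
(-46827 + (-6423 - 1*15457))/(-8728 - 31327) = (-46827 + (-6423 - 15457))/(-40055) = (-46827 - 21880)*(-1/40055) = -68707*(-1/40055) = 68707/40055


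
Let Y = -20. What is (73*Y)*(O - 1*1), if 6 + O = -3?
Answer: 14600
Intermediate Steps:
O = -9 (O = -6 - 3 = -9)
(73*Y)*(O - 1*1) = (73*(-20))*(-9 - 1*1) = -1460*(-9 - 1) = -1460*(-10) = 14600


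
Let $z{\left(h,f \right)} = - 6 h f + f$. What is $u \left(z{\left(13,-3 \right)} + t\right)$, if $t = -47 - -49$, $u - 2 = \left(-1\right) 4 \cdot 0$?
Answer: $466$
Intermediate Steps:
$z{\left(h,f \right)} = f - 6 f h$ ($z{\left(h,f \right)} = - 6 f h + f = f - 6 f h$)
$u = 2$ ($u = 2 + \left(-1\right) 4 \cdot 0 = 2 - 0 = 2 + 0 = 2$)
$t = 2$ ($t = -47 + 49 = 2$)
$u \left(z{\left(13,-3 \right)} + t\right) = 2 \left(- 3 \left(1 - 78\right) + 2\right) = 2 \left(\left(-3\right) \left(-77\right) + 2\right) = 2 \left(231 + 2\right) = 2 \cdot 233 = 466$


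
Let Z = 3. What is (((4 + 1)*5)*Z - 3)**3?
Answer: 373248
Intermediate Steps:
(((4 + 1)*5)*Z - 3)**3 = (((4 + 1)*5)*3 - 3)**3 = ((5*5)*3 - 3)**3 = (25*3 - 3)**3 = (75 - 3)**3 = 72**3 = 373248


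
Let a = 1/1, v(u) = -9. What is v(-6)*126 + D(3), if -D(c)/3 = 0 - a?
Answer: -1131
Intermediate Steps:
a = 1 (a = 1*1 = 1)
D(c) = 3 (D(c) = -3*(0 - 1*1) = -3*(0 - 1) = -3*(-1) = 3)
v(-6)*126 + D(3) = -9*126 + 3 = -1134 + 3 = -1131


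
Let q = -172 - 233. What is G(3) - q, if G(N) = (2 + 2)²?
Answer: 421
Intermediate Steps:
G(N) = 16 (G(N) = 4² = 16)
q = -405
G(3) - q = 16 - 1*(-405) = 16 + 405 = 421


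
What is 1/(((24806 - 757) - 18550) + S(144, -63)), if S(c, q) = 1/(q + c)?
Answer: 81/445420 ≈ 0.00018185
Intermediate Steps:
S(c, q) = 1/(c + q)
1/(((24806 - 757) - 18550) + S(144, -63)) = 1/(((24806 - 757) - 18550) + 1/(144 - 63)) = 1/((24049 - 18550) + 1/81) = 1/(5499 + 1/81) = 1/(445420/81) = 81/445420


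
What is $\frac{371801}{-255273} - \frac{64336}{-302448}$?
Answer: $- \frac{666855730}{536158391} \approx -1.2438$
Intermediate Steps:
$\frac{371801}{-255273} - \frac{64336}{-302448} = 371801 \left(- \frac{1}{255273}\right) - - \frac{4021}{18903} = - \frac{371801}{255273} + \frac{4021}{18903} = - \frac{666855730}{536158391}$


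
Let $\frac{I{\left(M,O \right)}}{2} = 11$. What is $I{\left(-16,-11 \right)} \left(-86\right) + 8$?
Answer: $-1884$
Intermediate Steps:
$I{\left(M,O \right)} = 22$ ($I{\left(M,O \right)} = 2 \cdot 11 = 22$)
$I{\left(-16,-11 \right)} \left(-86\right) + 8 = 22 \left(-86\right) + 8 = -1892 + 8 = -1884$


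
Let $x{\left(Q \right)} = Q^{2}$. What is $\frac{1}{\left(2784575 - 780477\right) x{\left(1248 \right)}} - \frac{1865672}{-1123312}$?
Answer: $\frac{363968196210308671}{219143473462278144} \approx 1.6609$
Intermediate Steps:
$\frac{1}{\left(2784575 - 780477\right) x{\left(1248 \right)}} - \frac{1865672}{-1123312} = \frac{1}{\left(2784575 - 780477\right) 1248^{2}} - \frac{1865672}{-1123312} = \frac{1}{2004098 \cdot 1557504} - - \frac{233209}{140414} = \frac{1}{2004098} \cdot \frac{1}{1557504} + \frac{233209}{140414} = \frac{1}{3121390651392} + \frac{233209}{140414} = \frac{363968196210308671}{219143473462278144}$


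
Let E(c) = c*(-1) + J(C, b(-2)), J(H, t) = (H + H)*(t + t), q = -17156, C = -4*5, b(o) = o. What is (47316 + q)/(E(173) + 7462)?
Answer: 2320/573 ≈ 4.0489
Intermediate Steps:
C = -20
J(H, t) = 4*H*t (J(H, t) = (2*H)*(2*t) = 4*H*t)
E(c) = 160 - c (E(c) = c*(-1) + 4*(-20)*(-2) = -c + 160 = 160 - c)
(47316 + q)/(E(173) + 7462) = (47316 - 17156)/((160 - 1*173) + 7462) = 30160/((160 - 173) + 7462) = 30160/(-13 + 7462) = 30160/7449 = 30160*(1/7449) = 2320/573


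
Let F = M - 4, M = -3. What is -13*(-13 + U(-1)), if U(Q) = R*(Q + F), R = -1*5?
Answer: -351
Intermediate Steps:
F = -7 (F = -3 - 4 = -7)
R = -5
U(Q) = 35 - 5*Q (U(Q) = -5*(Q - 7) = -5*(-7 + Q) = 35 - 5*Q)
-13*(-13 + U(-1)) = -13*(-13 + (35 - 5*(-1))) = -13*(-13 + (35 + 5)) = -13*(-13 + 40) = -13*27 = -351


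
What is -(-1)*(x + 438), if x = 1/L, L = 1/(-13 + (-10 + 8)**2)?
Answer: 429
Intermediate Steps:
L = -1/9 (L = 1/(-13 + (-2)**2) = 1/(-13 + 4) = 1/(-9) = -1/9 ≈ -0.11111)
x = -9 (x = 1/(-1/9) = -9)
-(-1)*(x + 438) = -(-1)*(-9 + 438) = -(-1)*429 = -1*(-429) = 429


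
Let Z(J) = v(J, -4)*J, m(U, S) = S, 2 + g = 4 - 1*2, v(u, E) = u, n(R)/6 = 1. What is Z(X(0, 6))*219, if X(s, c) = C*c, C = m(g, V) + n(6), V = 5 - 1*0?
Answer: 953964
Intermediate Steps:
n(R) = 6 (n(R) = 6*1 = 6)
V = 5 (V = 5 + 0 = 5)
g = 0 (g = -2 + (4 - 1*2) = -2 + (4 - 2) = -2 + 2 = 0)
C = 11 (C = 5 + 6 = 11)
X(s, c) = 11*c
Z(J) = J**2 (Z(J) = J*J = J**2)
Z(X(0, 6))*219 = (11*6)**2*219 = 66**2*219 = 4356*219 = 953964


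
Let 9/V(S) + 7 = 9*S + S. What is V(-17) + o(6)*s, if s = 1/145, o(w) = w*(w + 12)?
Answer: 5937/8555 ≈ 0.69398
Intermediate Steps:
o(w) = w*(12 + w)
V(S) = 9/(-7 + 10*S) (V(S) = 9/(-7 + (9*S + S)) = 9/(-7 + 10*S))
s = 1/145 ≈ 0.0068966
V(-17) + o(6)*s = 9/(-7 + 10*(-17)) + (6*(12 + 6))*(1/145) = 9/(-7 - 170) + (6*18)*(1/145) = 9/(-177) + 108*(1/145) = 9*(-1/177) + 108/145 = -3/59 + 108/145 = 5937/8555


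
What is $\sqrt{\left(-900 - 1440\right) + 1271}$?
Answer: $i \sqrt{1069} \approx 32.696 i$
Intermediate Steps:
$\sqrt{\left(-900 - 1440\right) + 1271} = \sqrt{-2340 + 1271} = \sqrt{-1069} = i \sqrt{1069}$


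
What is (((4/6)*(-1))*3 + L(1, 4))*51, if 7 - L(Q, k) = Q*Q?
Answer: 204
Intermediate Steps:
L(Q, k) = 7 - Q² (L(Q, k) = 7 - Q*Q = 7 - Q²)
(((4/6)*(-1))*3 + L(1, 4))*51 = (((4/6)*(-1))*3 + (7 - 1*1²))*51 = (((4*(⅙))*(-1))*3 + (7 - 1*1))*51 = (((⅔)*(-1))*3 + (7 - 1))*51 = (-⅔*3 + 6)*51 = (-2 + 6)*51 = 4*51 = 204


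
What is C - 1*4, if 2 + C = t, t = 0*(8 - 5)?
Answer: -6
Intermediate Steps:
t = 0 (t = 0*3 = 0)
C = -2 (C = -2 + 0 = -2)
C - 1*4 = -2 - 1*4 = -2 - 4 = -6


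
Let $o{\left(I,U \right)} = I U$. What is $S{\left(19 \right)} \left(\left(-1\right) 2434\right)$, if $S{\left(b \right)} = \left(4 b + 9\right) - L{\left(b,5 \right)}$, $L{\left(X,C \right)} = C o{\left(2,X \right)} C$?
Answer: $2105410$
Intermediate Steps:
$L{\left(X,C \right)} = 2 X C^{2}$ ($L{\left(X,C \right)} = C 2 X C = 2 C X C = 2 X C^{2}$)
$S{\left(b \right)} = 9 - 46 b$ ($S{\left(b \right)} = \left(4 b + 9\right) - 2 b 5^{2} = \left(9 + 4 b\right) - 2 b 25 = \left(9 + 4 b\right) - 50 b = 9 - 46 b$)
$S{\left(19 \right)} \left(\left(-1\right) 2434\right) = \left(9 - 874\right) \left(\left(-1\right) 2434\right) = \left(9 - 874\right) \left(-2434\right) = \left(-865\right) \left(-2434\right) = 2105410$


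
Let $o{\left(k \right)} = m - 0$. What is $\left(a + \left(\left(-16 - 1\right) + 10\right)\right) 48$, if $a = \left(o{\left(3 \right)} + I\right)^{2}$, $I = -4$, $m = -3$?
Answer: $2016$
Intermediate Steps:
$o{\left(k \right)} = -3$ ($o{\left(k \right)} = -3 - 0 = -3 + 0 = -3$)
$a = 49$ ($a = \left(-3 - 4\right)^{2} = \left(-7\right)^{2} = 49$)
$\left(a + \left(\left(-16 - 1\right) + 10\right)\right) 48 = \left(49 + \left(\left(-16 - 1\right) + 10\right)\right) 48 = \left(49 + \left(-17 + 10\right)\right) 48 = \left(49 - 7\right) 48 = 42 \cdot 48 = 2016$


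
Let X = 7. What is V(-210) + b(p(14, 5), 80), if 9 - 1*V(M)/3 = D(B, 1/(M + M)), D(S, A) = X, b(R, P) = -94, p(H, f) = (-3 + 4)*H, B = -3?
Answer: -88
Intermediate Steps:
p(H, f) = H (p(H, f) = 1*H = H)
D(S, A) = 7
V(M) = 6 (V(M) = 27 - 3*7 = 27 - 21 = 6)
V(-210) + b(p(14, 5), 80) = 6 - 94 = -88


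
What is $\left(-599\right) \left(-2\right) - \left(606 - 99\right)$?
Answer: $691$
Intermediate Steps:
$\left(-599\right) \left(-2\right) - \left(606 - 99\right) = 1198 - \left(606 - 99\right) = 1198 - 507 = 691$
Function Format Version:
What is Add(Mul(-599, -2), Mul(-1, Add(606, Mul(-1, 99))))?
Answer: 691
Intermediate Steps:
Add(Mul(-599, -2), Mul(-1, Add(606, Mul(-1, 99)))) = Add(1198, Mul(-1, Add(606, -99))) = Add(1198, Mul(-1, 507)) = Add(1198, -507) = 691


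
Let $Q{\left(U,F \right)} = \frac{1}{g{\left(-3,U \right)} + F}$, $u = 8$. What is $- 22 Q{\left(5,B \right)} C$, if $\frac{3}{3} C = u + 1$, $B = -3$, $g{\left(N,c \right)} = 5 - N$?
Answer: $- \frac{198}{5} \approx -39.6$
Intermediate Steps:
$C = 9$ ($C = 8 + 1 = 9$)
$Q{\left(U,F \right)} = \frac{1}{8 + F}$ ($Q{\left(U,F \right)} = \frac{1}{\left(5 - -3\right) + F} = \frac{1}{\left(5 + 3\right) + F} = \frac{1}{8 + F}$)
$- 22 Q{\left(5,B \right)} C = - \frac{22}{8 - 3} \cdot 9 = - \frac{22}{5} \cdot 9 = \left(-22\right) \frac{1}{5} \cdot 9 = \left(- \frac{22}{5}\right) 9 = - \frac{198}{5}$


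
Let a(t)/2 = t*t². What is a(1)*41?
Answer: 82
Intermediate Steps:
a(t) = 2*t³ (a(t) = 2*(t*t²) = 2*t³)
a(1)*41 = (2*1³)*41 = (2*1)*41 = 2*41 = 82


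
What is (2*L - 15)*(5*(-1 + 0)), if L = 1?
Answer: 65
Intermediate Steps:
(2*L - 15)*(5*(-1 + 0)) = (2*1 - 15)*(5*(-1 + 0)) = (2 - 15)*(5*(-1)) = -13*(-5) = 65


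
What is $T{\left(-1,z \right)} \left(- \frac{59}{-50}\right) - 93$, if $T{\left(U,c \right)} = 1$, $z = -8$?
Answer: $- \frac{4591}{50} \approx -91.82$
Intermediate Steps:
$T{\left(-1,z \right)} \left(- \frac{59}{-50}\right) - 93 = 1 \left(- \frac{59}{-50}\right) - 93 = 1 \left(\left(-59\right) \left(- \frac{1}{50}\right)\right) - 93 = 1 \cdot \frac{59}{50} - 93 = \frac{59}{50} - 93 = - \frac{4591}{50}$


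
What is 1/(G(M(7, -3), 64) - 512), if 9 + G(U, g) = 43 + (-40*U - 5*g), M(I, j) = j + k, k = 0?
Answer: -1/678 ≈ -0.0014749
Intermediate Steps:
M(I, j) = j (M(I, j) = j + 0 = j)
G(U, g) = 34 - 40*U - 5*g (G(U, g) = -9 + (43 + (-40*U - 5*g)) = -9 + (43 - 40*U - 5*g) = 34 - 40*U - 5*g)
1/(G(M(7, -3), 64) - 512) = 1/((34 - 40*(-3) - 5*64) - 512) = 1/((34 + 120 - 320) - 512) = 1/(-166 - 512) = 1/(-678) = -1/678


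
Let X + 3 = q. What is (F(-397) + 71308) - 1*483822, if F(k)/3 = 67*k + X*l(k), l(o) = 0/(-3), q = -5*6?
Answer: -492311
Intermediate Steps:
q = -30
X = -33 (X = -3 - 30 = -33)
l(o) = 0 (l(o) = 0*(-⅓) = 0)
F(k) = 201*k (F(k) = 3*(67*k - 33*0) = 3*(67*k + 0) = 3*(67*k) = 201*k)
(F(-397) + 71308) - 1*483822 = (201*(-397) + 71308) - 1*483822 = (-79797 + 71308) - 483822 = -8489 - 483822 = -492311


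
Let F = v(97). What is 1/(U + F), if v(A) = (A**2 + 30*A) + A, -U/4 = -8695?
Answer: 1/47196 ≈ 2.1188e-5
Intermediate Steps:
U = 34780 (U = -4*(-8695) = 34780)
v(A) = A**2 + 31*A
F = 12416 (F = 97*(31 + 97) = 97*128 = 12416)
1/(U + F) = 1/(34780 + 12416) = 1/47196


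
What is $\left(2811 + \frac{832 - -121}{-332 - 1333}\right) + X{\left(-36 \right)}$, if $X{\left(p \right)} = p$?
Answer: $\frac{4619422}{1665} \approx 2774.4$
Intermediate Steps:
$\left(2811 + \frac{832 - -121}{-332 - 1333}\right) + X{\left(-36 \right)} = \left(2811 + \frac{832 - -121}{-332 - 1333}\right) - 36 = \left(2811 + \frac{832 + \left(-558 + 679\right)}{-1665}\right) - 36 = \left(2811 + \left(832 + 121\right) \left(- \frac{1}{1665}\right)\right) - 36 = \left(2811 + 953 \left(- \frac{1}{1665}\right)\right) - 36 = \left(2811 - \frac{953}{1665}\right) - 36 = \frac{4679362}{1665} - 36 = \frac{4619422}{1665}$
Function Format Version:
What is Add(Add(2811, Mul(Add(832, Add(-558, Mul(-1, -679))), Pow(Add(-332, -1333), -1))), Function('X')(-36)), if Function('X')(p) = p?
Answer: Rational(4619422, 1665) ≈ 2774.4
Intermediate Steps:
Add(Add(2811, Mul(Add(832, Add(-558, Mul(-1, -679))), Pow(Add(-332, -1333), -1))), Function('X')(-36)) = Add(Add(2811, Mul(Add(832, Add(-558, Mul(-1, -679))), Pow(Add(-332, -1333), -1))), -36) = Add(Add(2811, Mul(Add(832, Add(-558, 679)), Pow(-1665, -1))), -36) = Add(Add(2811, Mul(Add(832, 121), Rational(-1, 1665))), -36) = Add(Add(2811, Mul(953, Rational(-1, 1665))), -36) = Add(Add(2811, Rational(-953, 1665)), -36) = Add(Rational(4679362, 1665), -36) = Rational(4619422, 1665)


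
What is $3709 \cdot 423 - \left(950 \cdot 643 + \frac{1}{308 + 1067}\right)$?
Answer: $\frac{1317328374}{1375} \approx 9.5806 \cdot 10^{5}$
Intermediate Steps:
$3709 \cdot 423 - \left(950 \cdot 643 + \frac{1}{308 + 1067}\right) = 1568907 - \left(610850 + \frac{1}{1375}\right) = 1568907 - \frac{839918751}{1375} = \frac{1317328374}{1375}$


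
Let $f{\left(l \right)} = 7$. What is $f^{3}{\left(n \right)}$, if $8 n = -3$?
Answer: $343$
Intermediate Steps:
$n = - \frac{3}{8}$ ($n = \frac{1}{8} \left(-3\right) = - \frac{3}{8} \approx -0.375$)
$f^{3}{\left(n \right)} = 7^{3} = 343$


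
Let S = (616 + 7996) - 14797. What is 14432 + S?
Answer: 8247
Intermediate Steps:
S = -6185 (S = 8612 - 14797 = -6185)
14432 + S = 14432 - 6185 = 8247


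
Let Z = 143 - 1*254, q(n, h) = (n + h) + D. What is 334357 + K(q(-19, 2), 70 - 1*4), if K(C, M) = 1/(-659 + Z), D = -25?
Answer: 257454889/770 ≈ 3.3436e+5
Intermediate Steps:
q(n, h) = -25 + h + n (q(n, h) = (n + h) - 25 = (h + n) - 25 = -25 + h + n)
Z = -111 (Z = 143 - 254 = -111)
K(C, M) = -1/770 (K(C, M) = 1/(-659 - 111) = 1/(-770) = -1/770)
334357 + K(q(-19, 2), 70 - 1*4) = 334357 - 1/770 = 257454889/770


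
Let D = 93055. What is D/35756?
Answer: 93055/35756 ≈ 2.6025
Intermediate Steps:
D/35756 = 93055/35756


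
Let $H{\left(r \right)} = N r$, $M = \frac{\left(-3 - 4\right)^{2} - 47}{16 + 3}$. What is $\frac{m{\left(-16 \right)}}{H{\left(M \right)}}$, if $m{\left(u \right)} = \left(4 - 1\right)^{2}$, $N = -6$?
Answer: $- \frac{57}{4} \approx -14.25$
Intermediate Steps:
$m{\left(u \right)} = 9$ ($m{\left(u \right)} = 3^{2} = 9$)
$M = \frac{2}{19}$ ($M = \frac{\left(-7\right)^{2} - 47}{19} = \left(49 - 47\right) \frac{1}{19} = 2 \cdot \frac{1}{19} = \frac{2}{19} \approx 0.10526$)
$H{\left(r \right)} = - 6 r$
$\frac{m{\left(-16 \right)}}{H{\left(M \right)}} = \frac{9}{\left(-6\right) \frac{2}{19}} = \frac{9}{- \frac{12}{19}} = 9 \left(- \frac{19}{12}\right) = - \frac{57}{4}$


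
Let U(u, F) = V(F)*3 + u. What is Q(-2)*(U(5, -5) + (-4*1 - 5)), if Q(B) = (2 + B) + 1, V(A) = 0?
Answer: -4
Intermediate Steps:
Q(B) = 3 + B
U(u, F) = u (U(u, F) = 0*3 + u = 0 + u = u)
Q(-2)*(U(5, -5) + (-4*1 - 5)) = (3 - 2)*(5 + (-4*1 - 5)) = 1*(5 + (-4 - 5)) = 1*(5 - 9) = 1*(-4) = -4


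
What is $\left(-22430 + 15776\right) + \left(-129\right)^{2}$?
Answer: $9987$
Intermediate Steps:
$\left(-22430 + 15776\right) + \left(-129\right)^{2} = -6654 + 16641 = 9987$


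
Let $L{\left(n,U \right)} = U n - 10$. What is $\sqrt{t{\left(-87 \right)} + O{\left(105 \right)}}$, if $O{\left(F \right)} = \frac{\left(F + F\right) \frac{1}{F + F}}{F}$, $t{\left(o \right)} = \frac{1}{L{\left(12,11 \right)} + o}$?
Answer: $\frac{2 \sqrt{105}}{105} \approx 0.19518$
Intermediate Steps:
$L{\left(n,U \right)} = -10 + U n$
$t{\left(o \right)} = \frac{1}{122 + o}$ ($t{\left(o \right)} = \frac{1}{\left(-10 + 11 \cdot 12\right) + o} = \frac{1}{\left(-10 + 132\right) + o} = \frac{1}{122 + o}$)
$O{\left(F \right)} = \frac{1}{F}$ ($O{\left(F \right)} = \frac{2 F \frac{1}{2 F}}{F} = 1 \frac{1}{F} = \frac{1}{F}$)
$\sqrt{t{\left(-87 \right)} + O{\left(105 \right)}} = \sqrt{\frac{1}{122 - 87} + \frac{1}{105}} = \sqrt{\frac{1}{35} + \frac{1}{105}} = \sqrt{\frac{4}{105}} = \frac{2 \sqrt{105}}{105}$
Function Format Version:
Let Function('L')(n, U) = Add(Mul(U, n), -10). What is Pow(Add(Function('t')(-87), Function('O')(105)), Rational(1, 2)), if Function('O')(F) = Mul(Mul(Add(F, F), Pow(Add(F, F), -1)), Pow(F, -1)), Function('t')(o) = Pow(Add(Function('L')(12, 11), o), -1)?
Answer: Mul(Rational(2, 105), Pow(105, Rational(1, 2))) ≈ 0.19518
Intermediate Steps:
Function('L')(n, U) = Add(-10, Mul(U, n))
Function('t')(o) = Pow(Add(122, o), -1) (Function('t')(o) = Pow(Add(Add(-10, Mul(11, 12)), o), -1) = Pow(Add(Add(-10, 132), o), -1) = Pow(Add(122, o), -1))
Function('O')(F) = Pow(F, -1) (Function('O')(F) = Mul(Mul(Mul(2, F), Pow(Mul(2, F), -1)), Pow(F, -1)) = Mul(Mul(Mul(2, F), Mul(Rational(1, 2), Pow(F, -1))), Pow(F, -1)) = Mul(1, Pow(F, -1)) = Pow(F, -1))
Pow(Add(Function('t')(-87), Function('O')(105)), Rational(1, 2)) = Pow(Add(Pow(Add(122, -87), -1), Pow(105, -1)), Rational(1, 2)) = Pow(Add(Pow(35, -1), Rational(1, 105)), Rational(1, 2)) = Pow(Add(Rational(1, 35), Rational(1, 105)), Rational(1, 2)) = Pow(Rational(4, 105), Rational(1, 2)) = Mul(Rational(2, 105), Pow(105, Rational(1, 2)))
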